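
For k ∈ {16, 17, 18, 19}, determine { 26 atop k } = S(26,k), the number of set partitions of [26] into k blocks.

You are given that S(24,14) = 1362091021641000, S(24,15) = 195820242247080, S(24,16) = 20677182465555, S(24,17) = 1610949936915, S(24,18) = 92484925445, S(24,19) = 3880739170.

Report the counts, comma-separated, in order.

row 25: T[25][15]=15·195820242247080+1362091021641000=4299394655347200  T[25][16]=16·20677182465555+195820242247080=526655161695960  T[25][17]=17·1610949936915+20677182465555=48063331393110  T[25][18]=18·92484925445+1610949936915=3275678594925  T[25][19]=19·3880739170+92484925445=166218969675
row 26: T[26][16]=16·526655161695960+4299394655347200=12725877242482560  T[26][17]=17·48063331393110+526655161695960=1343731795378830  T[26][18]=18·3275678594925+48063331393110=107025546101760  T[26][19]=19·166218969675+3275678594925=6433839018750
Read S(26,16) = 12725877242482560, S(26,17) = 1343731795378830, S(26,18) = 107025546101760, S(26,19) = 6433839018750.

12725877242482560, 1343731795378830, 107025546101760, 6433839018750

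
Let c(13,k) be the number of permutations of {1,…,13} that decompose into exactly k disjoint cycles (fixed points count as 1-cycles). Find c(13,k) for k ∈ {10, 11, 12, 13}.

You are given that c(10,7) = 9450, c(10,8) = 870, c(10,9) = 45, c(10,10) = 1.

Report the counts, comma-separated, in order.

55770, 2717, 78, 1

[11] T[11,8]:10*870+9450=18150 · T[11,9]:10*45+870=1320 · T[11,10]:10*1+45=55 · T[11,11]:10*0+1=1
[12] T[12,9]:11*1320+18150=32670 · T[12,10]:11*55+1320=1925 · T[12,11]:11*1+55=66 · T[12,12]:11*0+1=1
[13] T[13,10]:12*1925+32670=55770 · T[13,11]:12*66+1925=2717 · T[13,12]:12*1+66=78 · T[13,13]:12*0+1=1
Read c(13,10) = 55770, c(13,11) = 2717, c(13,12) = 78, c(13,13) = 1.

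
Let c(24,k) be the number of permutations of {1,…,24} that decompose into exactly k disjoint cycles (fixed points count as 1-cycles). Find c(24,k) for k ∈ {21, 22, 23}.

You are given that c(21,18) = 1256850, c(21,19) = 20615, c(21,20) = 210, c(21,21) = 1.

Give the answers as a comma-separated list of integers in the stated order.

@22  (22,19):20615·21+1256850→1689765, (22,20):210·21+20615→25025, (22,21):1·21+210→231, (22,22):0·21+1→1
@23  (23,20):25025·22+1689765→2240315, (23,21):231·22+25025→30107, (23,22):1·22+231→253, (23,23):0·22+1→1
@24  (24,21):30107·23+2240315→2932776, (24,22):253·23+30107→35926, (24,23):1·23+253→276
Read c(24,21) = 2932776, c(24,22) = 35926, c(24,23) = 276.

2932776, 35926, 276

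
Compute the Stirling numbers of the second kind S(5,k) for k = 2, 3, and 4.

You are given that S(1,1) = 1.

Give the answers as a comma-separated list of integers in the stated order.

i=2: T(2,1)=0+1·1=1 | T(2,2)=1+2·0=1
i=3: T(3,1)=0+1·1=1 | T(3,2)=1+2·1=3 | T(3,3)=1+3·0=1
i=4: T(4,1)=0+1·1=1 | T(4,2)=1+2·3=7 | T(4,3)=3+3·1=6 | T(4,4)=1+4·0=1
i=5: T(5,2)=1+2·7=15 | T(5,3)=7+3·6=25 | T(5,4)=6+4·1=10
Read S(5,2) = 15, S(5,3) = 25, S(5,4) = 10.

15, 25, 10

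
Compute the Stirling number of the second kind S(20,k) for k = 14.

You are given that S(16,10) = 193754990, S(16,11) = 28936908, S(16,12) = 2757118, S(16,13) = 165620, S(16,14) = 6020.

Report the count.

[17] T[17,11]:11*28936908+193754990=512060978 · T[17,12]:12*2757118+28936908=62022324 · T[17,13]:13*165620+2757118=4910178 · T[17,14]:14*6020+165620=249900
[18] T[18,12]:12*62022324+512060978=1256328866 · T[18,13]:13*4910178+62022324=125854638 · T[18,14]:14*249900+4910178=8408778
[19] T[19,13]:13*125854638+1256328866=2892439160 · T[19,14]:14*8408778+125854638=243577530
[20] T[20,14]:14*243577530+2892439160=6302524580
Read S(20,14) = 6302524580.

6302524580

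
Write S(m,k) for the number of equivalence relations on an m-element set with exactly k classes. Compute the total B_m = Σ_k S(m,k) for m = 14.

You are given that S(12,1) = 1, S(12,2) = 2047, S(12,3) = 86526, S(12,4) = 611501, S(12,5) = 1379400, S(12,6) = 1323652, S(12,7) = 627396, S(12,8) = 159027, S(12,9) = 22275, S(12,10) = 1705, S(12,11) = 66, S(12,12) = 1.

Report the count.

[13] T[13,1]:1*1+0=1 · T[13,2]:2*2047+1=4095 · T[13,3]:3*86526+2047=261625 · T[13,4]:4*611501+86526=2532530 · T[13,5]:5*1379400+611501=7508501 · T[13,6]:6*1323652+1379400=9321312 · T[13,7]:7*627396+1323652=5715424 · T[13,8]:8*159027+627396=1899612 · T[13,9]:9*22275+159027=359502 · T[13,10]:10*1705+22275=39325 · T[13,11]:11*66+1705=2431 · T[13,12]:12*1+66=78 · T[13,13]:13*0+1=1
[14] T[14,1]:1*1+0=1 · T[14,2]:2*4095+1=8191 · T[14,3]:3*261625+4095=788970 · T[14,4]:4*2532530+261625=10391745 · T[14,5]:5*7508501+2532530=40075035 · T[14,6]:6*9321312+7508501=63436373 · T[14,7]:7*5715424+9321312=49329280 · T[14,8]:8*1899612+5715424=20912320 · T[14,9]:9*359502+1899612=5135130 · T[14,10]:10*39325+359502=752752 · T[14,11]:11*2431+39325=66066 · T[14,12]:12*78+2431=3367 · T[14,13]:13*1+78=91 · T[14,14]:14*0+1=1
B_14 = ΣS(14,k) = 1+8191+788970+10391745+40075035+63436373+49329280+20912320+5135130+752752+66066+3367+91+1 = 190899322

190899322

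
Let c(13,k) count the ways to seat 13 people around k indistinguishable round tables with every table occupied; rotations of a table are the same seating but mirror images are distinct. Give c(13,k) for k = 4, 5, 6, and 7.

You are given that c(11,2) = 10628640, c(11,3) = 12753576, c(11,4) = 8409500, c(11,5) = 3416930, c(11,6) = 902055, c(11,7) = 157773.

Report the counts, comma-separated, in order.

1414014888, 657206836, 206070150, 44990231

i=12: T(12,3)=10628640+11·12753576=150917976 | T(12,4)=12753576+11·8409500=105258076 | T(12,5)=8409500+11·3416930=45995730 | T(12,6)=3416930+11·902055=13339535 | T(12,7)=902055+11·157773=2637558
i=13: T(13,4)=150917976+12·105258076=1414014888 | T(13,5)=105258076+12·45995730=657206836 | T(13,6)=45995730+12·13339535=206070150 | T(13,7)=13339535+12·2637558=44990231
Read c(13,4) = 1414014888, c(13,5) = 657206836, c(13,6) = 206070150, c(13,7) = 44990231.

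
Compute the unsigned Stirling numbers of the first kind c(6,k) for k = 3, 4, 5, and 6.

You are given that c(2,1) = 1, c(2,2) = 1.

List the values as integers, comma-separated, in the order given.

[3] T[3,1]:2*1+0=2 · T[3,2]:2*1+1=3 · T[3,3]:2*0+1=1
[4] T[4,1]:3*2+0=6 · T[4,2]:3*3+2=11 · T[4,3]:3*1+3=6 · T[4,4]:3*0+1=1
[5] T[5,2]:4*11+6=50 · T[5,3]:4*6+11=35 · T[5,4]:4*1+6=10 · T[5,5]:4*0+1=1
[6] T[6,3]:5*35+50=225 · T[6,4]:5*10+35=85 · T[6,5]:5*1+10=15 · T[6,6]:5*0+1=1
Read c(6,3) = 225, c(6,4) = 85, c(6,5) = 15, c(6,6) = 1.

225, 85, 15, 1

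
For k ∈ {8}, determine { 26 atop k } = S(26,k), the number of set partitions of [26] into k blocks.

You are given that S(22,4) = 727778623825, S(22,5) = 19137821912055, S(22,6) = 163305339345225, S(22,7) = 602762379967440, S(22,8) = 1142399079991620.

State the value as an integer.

5749622251945664950

[23] T[23,5]:5*19137821912055+727778623825=96416888184100 · T[23,6]:6*163305339345225+19137821912055=998969857983405 · T[23,7]:7*602762379967440+163305339345225=4382641999117305 · T[23,8]:8*1142399079991620+602762379967440=9741955019900400
[24] T[24,6]:6*998969857983405+96416888184100=6090236036084530 · T[24,7]:7*4382641999117305+998969857983405=31677463851804540 · T[24,8]:8*9741955019900400+4382641999117305=82318282158320505
[25] T[25,7]:7*31677463851804540+6090236036084530=227832482998716310 · T[25,8]:8*82318282158320505+31677463851804540=690223721118368580
[26] T[26,8]:8*690223721118368580+227832482998716310=5749622251945664950
Read S(26,8) = 5749622251945664950.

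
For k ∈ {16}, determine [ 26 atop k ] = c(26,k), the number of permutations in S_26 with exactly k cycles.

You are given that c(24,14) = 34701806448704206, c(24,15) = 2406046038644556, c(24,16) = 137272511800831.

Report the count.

234961569422786050

@25  (25,15):2406046038644556·24+34701806448704206→92446911376173550, (25,16):137272511800831·24+2406046038644556→5700586321864500
@26  (26,16):5700586321864500·25+92446911376173550→234961569422786050
Read c(26,16) = 234961569422786050.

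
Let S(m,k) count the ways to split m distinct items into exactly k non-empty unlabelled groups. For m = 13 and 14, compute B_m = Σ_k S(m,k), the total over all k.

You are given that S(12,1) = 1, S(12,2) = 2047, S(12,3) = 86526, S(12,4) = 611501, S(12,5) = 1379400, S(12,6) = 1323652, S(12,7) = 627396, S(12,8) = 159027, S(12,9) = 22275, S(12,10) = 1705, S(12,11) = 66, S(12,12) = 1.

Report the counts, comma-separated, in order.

27644437, 190899322

row 13: T[13][1]=1·1+0=1  T[13][2]=2·2047+1=4095  T[13][3]=3·86526+2047=261625  T[13][4]=4·611501+86526=2532530  T[13][5]=5·1379400+611501=7508501  T[13][6]=6·1323652+1379400=9321312  T[13][7]=7·627396+1323652=5715424  T[13][8]=8·159027+627396=1899612  T[13][9]=9·22275+159027=359502  T[13][10]=10·1705+22275=39325  T[13][11]=11·66+1705=2431  T[13][12]=12·1+66=78  T[13][13]=13·0+1=1
row 14: T[14][1]=1·1+0=1  T[14][2]=2·4095+1=8191  T[14][3]=3·261625+4095=788970  T[14][4]=4·2532530+261625=10391745  T[14][5]=5·7508501+2532530=40075035  T[14][6]=6·9321312+7508501=63436373  T[14][7]=7·5715424+9321312=49329280  T[14][8]=8·1899612+5715424=20912320  T[14][9]=9·359502+1899612=5135130  T[14][10]=10·39325+359502=752752  T[14][11]=11·2431+39325=66066  T[14][12]=12·78+2431=3367  T[14][13]=13·1+78=91  T[14][14]=14·0+1=1
B_13 = ΣS(13,k) = 1+4095+261625+2532530+7508501+9321312+5715424+1899612+359502+39325+2431+78+1 = 27644437
B_14 = ΣS(14,k) = 1+8191+788970+10391745+40075035+63436373+49329280+20912320+5135130+752752+66066+3367+91+1 = 190899322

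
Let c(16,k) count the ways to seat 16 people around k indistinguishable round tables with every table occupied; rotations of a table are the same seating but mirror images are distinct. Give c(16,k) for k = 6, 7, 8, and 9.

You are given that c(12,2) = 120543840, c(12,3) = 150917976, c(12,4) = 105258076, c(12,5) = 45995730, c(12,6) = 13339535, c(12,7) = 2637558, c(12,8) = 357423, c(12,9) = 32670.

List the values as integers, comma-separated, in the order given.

i=13: T(13,3)=120543840+12·150917976=1931559552 | T(13,4)=150917976+12·105258076=1414014888 | T(13,5)=105258076+12·45995730=657206836 | T(13,6)=45995730+12·13339535=206070150 | T(13,7)=13339535+12·2637558=44990231 | T(13,8)=2637558+12·357423=6926634 | T(13,9)=357423+12·32670=749463
i=14: T(14,4)=1931559552+13·1414014888=20313753096 | T(14,5)=1414014888+13·657206836=9957703756 | T(14,6)=657206836+13·206070150=3336118786 | T(14,7)=206070150+13·44990231=790943153 | T(14,8)=44990231+13·6926634=135036473 | T(14,9)=6926634+13·749463=16669653
i=15: T(15,5)=20313753096+14·9957703756=159721605680 | T(15,6)=9957703756+14·3336118786=56663366760 | T(15,7)=3336118786+14·790943153=14409322928 | T(15,8)=790943153+14·135036473=2681453775 | T(15,9)=135036473+14·16669653=368411615
i=16: T(16,6)=159721605680+15·56663366760=1009672107080 | T(16,7)=56663366760+15·14409322928=272803210680 | T(16,8)=14409322928+15·2681453775=54631129553 | T(16,9)=2681453775+15·368411615=8207628000
Read c(16,6) = 1009672107080, c(16,7) = 272803210680, c(16,8) = 54631129553, c(16,9) = 8207628000.

1009672107080, 272803210680, 54631129553, 8207628000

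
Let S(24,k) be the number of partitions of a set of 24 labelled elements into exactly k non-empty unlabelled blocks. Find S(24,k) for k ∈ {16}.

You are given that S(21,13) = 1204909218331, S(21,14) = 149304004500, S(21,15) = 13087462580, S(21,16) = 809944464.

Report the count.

r22: T_22,14=14×149304004500+1204909218331=3295165281331; T_22,15=15×13087462580+149304004500=345615943200; T_22,16=16×809944464+13087462580=26046574004
r23: T_23,15=15×345615943200+3295165281331=8479404429331; T_23,16=16×26046574004+345615943200=762361127264
r24: T_24,16=16×762361127264+8479404429331=20677182465555
Read S(24,16) = 20677182465555.

20677182465555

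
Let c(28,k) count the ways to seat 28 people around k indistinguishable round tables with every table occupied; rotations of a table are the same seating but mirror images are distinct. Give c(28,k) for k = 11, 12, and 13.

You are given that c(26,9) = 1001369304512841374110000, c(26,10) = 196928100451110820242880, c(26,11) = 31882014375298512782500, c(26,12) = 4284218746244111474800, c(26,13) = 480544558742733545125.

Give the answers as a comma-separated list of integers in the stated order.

33819732719881270820297640, 4894196422205298253024980, 596287888163635369624650

@27  (27,10):196928100451110820242880·26+1001369304512841374110000→6121499916241722700424880, (27,11):31882014375298512782500·26+196928100451110820242880→1025860474208872152587880, (27,12):4284218746244111474800·26+31882014375298512782500→143271701777645411127300, (27,13):480544558742733545125·26+4284218746244111474800→16778377273555183648050
@28  (28,11):1025860474208872152587880·27+6121499916241722700424880→33819732719881270820297640, (28,12):143271701777645411127300·27+1025860474208872152587880→4894196422205298253024980, (28,13):16778377273555183648050·27+143271701777645411127300→596287888163635369624650
Read c(28,11) = 33819732719881270820297640, c(28,12) = 4894196422205298253024980, c(28,13) = 596287888163635369624650.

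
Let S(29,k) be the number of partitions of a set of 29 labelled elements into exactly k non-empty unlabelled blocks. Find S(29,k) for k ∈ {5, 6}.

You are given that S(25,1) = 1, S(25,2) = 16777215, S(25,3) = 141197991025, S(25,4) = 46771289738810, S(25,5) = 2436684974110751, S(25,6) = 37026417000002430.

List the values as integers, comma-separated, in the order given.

1540200411172850701, 49628317055962639176

r26: T_26,2=2×16777215+1=33554431; T_26,3=3×141197991025+16777215=423610750290; T_26,4=4×46771289738810+141197991025=187226356946265; T_26,5=5×2436684974110751+46771289738810=12230196160292565; T_26,6=6×37026417000002430+2436684974110751=224595186974125331
r27: T_27,3=3×423610750290+33554431=1270865805301; T_27,4=4×187226356946265+423610750290=749329038535350; T_27,5=5×12230196160292565+187226356946265=61338207158409090; T_27,6=6×224595186974125331+12230196160292565=1359801318005044551
r28: T_28,4=4×749329038535350+1270865805301=2998587019946701; T_28,5=5×61338207158409090+749329038535350=307440364830580800; T_28,6=6×1359801318005044551+61338207158409090=8220146115188676396
r29: T_29,5=5×307440364830580800+2998587019946701=1540200411172850701; T_29,6=6×8220146115188676396+307440364830580800=49628317055962639176
Read S(29,5) = 1540200411172850701, S(29,6) = 49628317055962639176.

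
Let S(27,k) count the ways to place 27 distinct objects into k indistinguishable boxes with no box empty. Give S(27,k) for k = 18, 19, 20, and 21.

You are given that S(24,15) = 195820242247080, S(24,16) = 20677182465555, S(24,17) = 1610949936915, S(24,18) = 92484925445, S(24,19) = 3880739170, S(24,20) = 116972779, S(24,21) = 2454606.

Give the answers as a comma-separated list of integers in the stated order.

3270191625210510, 229268487458010, 12246296312250, 495564056130

row 25: T[25][16]=16·20677182465555+195820242247080=526655161695960  T[25][17]=17·1610949936915+20677182465555=48063331393110  T[25][18]=18·92484925445+1610949936915=3275678594925  T[25][19]=19·3880739170+92484925445=166218969675  T[25][20]=20·116972779+3880739170=6220194750  T[25][21]=21·2454606+116972779=168519505
row 26: T[26][17]=17·48063331393110+526655161695960=1343731795378830  T[26][18]=18·3275678594925+48063331393110=107025546101760  T[26][19]=19·166218969675+3275678594925=6433839018750  T[26][20]=20·6220194750+166218969675=290622864675  T[26][21]=21·168519505+6220194750=9759104355
row 27: T[27][18]=18·107025546101760+1343731795378830=3270191625210510  T[27][19]=19·6433839018750+107025546101760=229268487458010  T[27][20]=20·290622864675+6433839018750=12246296312250  T[27][21]=21·9759104355+290622864675=495564056130
Read S(27,18) = 3270191625210510, S(27,19) = 229268487458010, S(27,20) = 12246296312250, S(27,21) = 495564056130.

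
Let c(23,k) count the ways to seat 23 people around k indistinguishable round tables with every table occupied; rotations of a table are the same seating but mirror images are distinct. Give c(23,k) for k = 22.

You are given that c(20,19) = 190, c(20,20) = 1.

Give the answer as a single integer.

253

r21: T_21,20=20×1+190=210; T_21,21=20×0+1=1
r22: T_22,21=21×1+210=231; T_22,22=21×0+1=1
r23: T_23,22=22×1+231=253
Read c(23,22) = 253.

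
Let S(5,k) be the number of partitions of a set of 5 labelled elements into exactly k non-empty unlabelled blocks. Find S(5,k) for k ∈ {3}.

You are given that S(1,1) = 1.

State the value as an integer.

25

r2: T_2,1=1×1+0=1; T_2,2=2×0+1=1
r3: T_3,1=1×1+0=1; T_3,2=2×1+1=3; T_3,3=3×0+1=1
r4: T_4,2=2×3+1=7; T_4,3=3×1+3=6
r5: T_5,3=3×6+7=25
Read S(5,3) = 25.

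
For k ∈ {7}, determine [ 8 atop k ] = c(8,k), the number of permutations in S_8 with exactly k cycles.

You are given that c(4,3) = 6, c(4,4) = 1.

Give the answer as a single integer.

i=5: T(5,4)=6+4·1=10 | T(5,5)=1+4·0=1
i=6: T(6,5)=10+5·1=15 | T(6,6)=1+5·0=1
i=7: T(7,6)=15+6·1=21 | T(7,7)=1+6·0=1
i=8: T(8,7)=21+7·1=28
Read c(8,7) = 28.

28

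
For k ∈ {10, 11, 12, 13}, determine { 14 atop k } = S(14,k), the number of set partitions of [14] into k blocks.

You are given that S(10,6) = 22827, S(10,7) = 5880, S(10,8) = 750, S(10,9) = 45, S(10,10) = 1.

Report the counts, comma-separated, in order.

@11  (11,7):5880·7+22827→63987, (11,8):750·8+5880→11880, (11,9):45·9+750→1155, (11,10):1·10+45→55, (11,11):0·11+1→1
@12  (12,8):11880·8+63987→159027, (12,9):1155·9+11880→22275, (12,10):55·10+1155→1705, (12,11):1·11+55→66, (12,12):0·12+1→1
@13  (13,9):22275·9+159027→359502, (13,10):1705·10+22275→39325, (13,11):66·11+1705→2431, (13,12):1·12+66→78, (13,13):0·13+1→1
@14  (14,10):39325·10+359502→752752, (14,11):2431·11+39325→66066, (14,12):78·12+2431→3367, (14,13):1·13+78→91
Read S(14,10) = 752752, S(14,11) = 66066, S(14,12) = 3367, S(14,13) = 91.

752752, 66066, 3367, 91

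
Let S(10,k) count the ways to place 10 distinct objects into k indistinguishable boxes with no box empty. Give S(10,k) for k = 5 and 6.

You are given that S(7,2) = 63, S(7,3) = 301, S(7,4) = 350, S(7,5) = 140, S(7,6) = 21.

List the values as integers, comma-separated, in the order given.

row 8: T[8][3]=3·301+63=966  T[8][4]=4·350+301=1701  T[8][5]=5·140+350=1050  T[8][6]=6·21+140=266
row 9: T[9][4]=4·1701+966=7770  T[9][5]=5·1050+1701=6951  T[9][6]=6·266+1050=2646
row 10: T[10][5]=5·6951+7770=42525  T[10][6]=6·2646+6951=22827
Read S(10,5) = 42525, S(10,6) = 22827.

42525, 22827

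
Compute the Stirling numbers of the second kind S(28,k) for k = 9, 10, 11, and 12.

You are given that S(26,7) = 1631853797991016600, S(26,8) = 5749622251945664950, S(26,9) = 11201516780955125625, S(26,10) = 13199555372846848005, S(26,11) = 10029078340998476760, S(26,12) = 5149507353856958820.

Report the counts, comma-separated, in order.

1006698291338432496375, 1538533978374777852325, 1501910658871554621690, 985397416171213883565

i=27: T(27,8)=1631853797991016600+8·5749622251945664950=47628831813556336200 | T(27,9)=5749622251945664950+9·11201516780955125625=106563273280541795575 | T(27,10)=11201516780955125625+10·13199555372846848005=143197070509423605675 | T(27,11)=13199555372846848005+11·10029078340998476760=123519417123830092365 | T(27,12)=10029078340998476760+12·5149507353856958820=71823166587281982600
i=28: T(28,9)=47628831813556336200+9·106563273280541795575=1006698291338432496375 | T(28,10)=106563273280541795575+10·143197070509423605675=1538533978374777852325 | T(28,11)=143197070509423605675+11·123519417123830092365=1501910658871554621690 | T(28,12)=123519417123830092365+12·71823166587281982600=985397416171213883565
Read S(28,9) = 1006698291338432496375, S(28,10) = 1538533978374777852325, S(28,11) = 1501910658871554621690, S(28,12) = 985397416171213883565.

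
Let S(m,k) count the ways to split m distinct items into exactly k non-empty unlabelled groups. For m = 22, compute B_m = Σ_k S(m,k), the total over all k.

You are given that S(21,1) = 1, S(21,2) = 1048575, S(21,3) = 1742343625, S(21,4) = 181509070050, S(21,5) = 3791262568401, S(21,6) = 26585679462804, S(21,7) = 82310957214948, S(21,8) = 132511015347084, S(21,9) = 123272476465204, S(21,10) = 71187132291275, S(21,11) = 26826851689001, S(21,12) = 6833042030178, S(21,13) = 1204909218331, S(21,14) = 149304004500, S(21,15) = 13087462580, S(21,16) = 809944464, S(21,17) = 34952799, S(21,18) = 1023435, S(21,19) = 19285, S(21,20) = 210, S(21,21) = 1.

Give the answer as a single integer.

4506715738447323

i=22: T(22,1)=0+1·1=1 | T(22,2)=1+2·1048575=2097151 | T(22,3)=1048575+3·1742343625=5228079450 | T(22,4)=1742343625+4·181509070050=727778623825 | T(22,5)=181509070050+5·3791262568401=19137821912055 | T(22,6)=3791262568401+6·26585679462804=163305339345225 | T(22,7)=26585679462804+7·82310957214948=602762379967440 | T(22,8)=82310957214948+8·132511015347084=1142399079991620 | T(22,9)=132511015347084+9·123272476465204=1241963303533920 | T(22,10)=123272476465204+10·71187132291275=835143799377954 | T(22,11)=71187132291275+11·26826851689001=366282500870286 | T(22,12)=26826851689001+12·6833042030178=108823356051137 | T(22,13)=6833042030178+13·1204909218331=22496861868481 | T(22,14)=1204909218331+14·149304004500=3295165281331 | T(22,15)=149304004500+15·13087462580=345615943200 | T(22,16)=13087462580+16·809944464=26046574004 | T(22,17)=809944464+17·34952799=1404142047 | T(22,18)=34952799+18·1023435=53374629 | T(22,19)=1023435+19·19285=1389850 | T(22,20)=19285+20·210=23485 | T(22,21)=210+21·1=231 | T(22,22)=1+22·0=1
B_22 = ΣS(22,k) = 1+2097151+5228079450+727778623825+19137821912055+163305339345225+602762379967440+1142399079991620+1241963303533920+835143799377954+366282500870286+108823356051137+22496861868481+3295165281331+345615943200+26046574004+1404142047+53374629+1389850+23485+231+1 = 4506715738447323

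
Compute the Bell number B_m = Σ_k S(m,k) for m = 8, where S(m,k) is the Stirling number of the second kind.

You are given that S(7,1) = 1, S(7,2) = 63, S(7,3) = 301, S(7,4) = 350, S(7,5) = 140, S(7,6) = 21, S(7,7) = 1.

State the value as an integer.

i=8: T(8,1)=0+1·1=1 | T(8,2)=1+2·63=127 | T(8,3)=63+3·301=966 | T(8,4)=301+4·350=1701 | T(8,5)=350+5·140=1050 | T(8,6)=140+6·21=266 | T(8,7)=21+7·1=28 | T(8,8)=1+8·0=1
B_8 = ΣS(8,k) = 1+127+966+1701+1050+266+28+1 = 4140

4140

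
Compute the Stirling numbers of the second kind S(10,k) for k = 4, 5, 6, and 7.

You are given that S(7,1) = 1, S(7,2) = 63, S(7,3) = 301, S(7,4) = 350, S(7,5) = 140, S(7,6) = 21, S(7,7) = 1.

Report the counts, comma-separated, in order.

34105, 42525, 22827, 5880

@8  (8,2):63·2+1→127, (8,3):301·3+63→966, (8,4):350·4+301→1701, (8,5):140·5+350→1050, (8,6):21·6+140→266, (8,7):1·7+21→28
@9  (9,3):966·3+127→3025, (9,4):1701·4+966→7770, (9,5):1050·5+1701→6951, (9,6):266·6+1050→2646, (9,7):28·7+266→462
@10  (10,4):7770·4+3025→34105, (10,5):6951·5+7770→42525, (10,6):2646·6+6951→22827, (10,7):462·7+2646→5880
Read S(10,4) = 34105, S(10,5) = 42525, S(10,6) = 22827, S(10,7) = 5880.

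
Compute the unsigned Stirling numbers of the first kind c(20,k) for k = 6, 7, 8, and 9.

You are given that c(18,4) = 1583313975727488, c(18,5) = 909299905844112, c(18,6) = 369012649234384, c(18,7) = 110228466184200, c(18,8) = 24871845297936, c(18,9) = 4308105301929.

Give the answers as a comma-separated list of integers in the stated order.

161429736530118960, 52260903362512720, 12953636989943896, 2503858755467550

@19  (19,5):909299905844112·18+1583313975727488→17950712280921504, (19,6):369012649234384·18+909299905844112→7551527592063024, (19,7):110228466184200·18+369012649234384→2353125040549984, (19,8):24871845297936·18+110228466184200→557921681547048, (19,9):4308105301929·18+24871845297936→102417740732658
@20  (20,6):7551527592063024·19+17950712280921504→161429736530118960, (20,7):2353125040549984·19+7551527592063024→52260903362512720, (20,8):557921681547048·19+2353125040549984→12953636989943896, (20,9):102417740732658·19+557921681547048→2503858755467550
Read c(20,6) = 161429736530118960, c(20,7) = 52260903362512720, c(20,8) = 12953636989943896, c(20,9) = 2503858755467550.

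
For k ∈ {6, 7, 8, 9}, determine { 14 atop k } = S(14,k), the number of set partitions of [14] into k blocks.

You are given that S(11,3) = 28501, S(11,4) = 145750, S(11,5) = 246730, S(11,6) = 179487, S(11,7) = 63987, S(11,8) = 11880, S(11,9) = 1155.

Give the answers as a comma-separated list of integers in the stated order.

@12  (12,4):145750·4+28501→611501, (12,5):246730·5+145750→1379400, (12,6):179487·6+246730→1323652, (12,7):63987·7+179487→627396, (12,8):11880·8+63987→159027, (12,9):1155·9+11880→22275
@13  (13,5):1379400·5+611501→7508501, (13,6):1323652·6+1379400→9321312, (13,7):627396·7+1323652→5715424, (13,8):159027·8+627396→1899612, (13,9):22275·9+159027→359502
@14  (14,6):9321312·6+7508501→63436373, (14,7):5715424·7+9321312→49329280, (14,8):1899612·8+5715424→20912320, (14,9):359502·9+1899612→5135130
Read S(14,6) = 63436373, S(14,7) = 49329280, S(14,8) = 20912320, S(14,9) = 5135130.

63436373, 49329280, 20912320, 5135130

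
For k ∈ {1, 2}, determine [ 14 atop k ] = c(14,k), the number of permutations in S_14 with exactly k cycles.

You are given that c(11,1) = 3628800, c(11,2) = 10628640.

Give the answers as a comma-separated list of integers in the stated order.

r12: T_12,1=11×3628800+0=39916800; T_12,2=11×10628640+3628800=120543840
r13: T_13,1=12×39916800+0=479001600; T_13,2=12×120543840+39916800=1486442880
r14: T_14,1=13×479001600+0=6227020800; T_14,2=13×1486442880+479001600=19802759040
Read c(14,1) = 6227020800, c(14,2) = 19802759040.

6227020800, 19802759040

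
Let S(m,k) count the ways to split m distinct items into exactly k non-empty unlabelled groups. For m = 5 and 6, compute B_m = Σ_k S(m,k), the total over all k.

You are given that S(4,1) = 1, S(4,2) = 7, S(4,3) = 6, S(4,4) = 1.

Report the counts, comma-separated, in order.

i=5: T(5,1)=0+1·1=1 | T(5,2)=1+2·7=15 | T(5,3)=7+3·6=25 | T(5,4)=6+4·1=10 | T(5,5)=1+5·0=1
i=6: T(6,1)=0+1·1=1 | T(6,2)=1+2·15=31 | T(6,3)=15+3·25=90 | T(6,4)=25+4·10=65 | T(6,5)=10+5·1=15 | T(6,6)=1+6·0=1
B_5 = ΣS(5,k) = 1+15+25+10+1 = 52
B_6 = ΣS(6,k) = 1+31+90+65+15+1 = 203

52, 203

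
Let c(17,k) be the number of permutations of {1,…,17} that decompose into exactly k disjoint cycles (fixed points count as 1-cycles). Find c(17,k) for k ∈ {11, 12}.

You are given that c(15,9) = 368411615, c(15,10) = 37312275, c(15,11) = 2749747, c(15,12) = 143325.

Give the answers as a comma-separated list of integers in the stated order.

r16: T_16,10=15×37312275+368411615=928095740; T_16,11=15×2749747+37312275=78558480; T_16,12=15×143325+2749747=4899622
r17: T_17,11=16×78558480+928095740=2185031420; T_17,12=16×4899622+78558480=156952432
Read c(17,11) = 2185031420, c(17,12) = 156952432.

2185031420, 156952432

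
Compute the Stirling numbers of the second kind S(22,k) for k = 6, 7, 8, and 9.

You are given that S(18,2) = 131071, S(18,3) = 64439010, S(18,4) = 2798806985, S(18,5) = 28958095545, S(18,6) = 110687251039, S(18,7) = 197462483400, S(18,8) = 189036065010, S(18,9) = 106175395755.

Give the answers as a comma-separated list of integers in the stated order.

163305339345225, 602762379967440, 1142399079991620, 1241963303533920

i=19: T(19,3)=131071+3·64439010=193448101 | T(19,4)=64439010+4·2798806985=11259666950 | T(19,5)=2798806985+5·28958095545=147589284710 | T(19,6)=28958095545+6·110687251039=693081601779 | T(19,7)=110687251039+7·197462483400=1492924634839 | T(19,8)=197462483400+8·189036065010=1709751003480 | T(19,9)=189036065010+9·106175395755=1144614626805
i=20: T(20,4)=193448101+4·11259666950=45232115901 | T(20,5)=11259666950+5·147589284710=749206090500 | T(20,6)=147589284710+6·693081601779=4306078895384 | T(20,7)=693081601779+7·1492924634839=11143554045652 | T(20,8)=1492924634839+8·1709751003480=15170932662679 | T(20,9)=1709751003480+9·1144614626805=12011282644725
i=21: T(21,5)=45232115901+5·749206090500=3791262568401 | T(21,6)=749206090500+6·4306078895384=26585679462804 | T(21,7)=4306078895384+7·11143554045652=82310957214948 | T(21,8)=11143554045652+8·15170932662679=132511015347084 | T(21,9)=15170932662679+9·12011282644725=123272476465204
i=22: T(22,6)=3791262568401+6·26585679462804=163305339345225 | T(22,7)=26585679462804+7·82310957214948=602762379967440 | T(22,8)=82310957214948+8·132511015347084=1142399079991620 | T(22,9)=132511015347084+9·123272476465204=1241963303533920
Read S(22,6) = 163305339345225, S(22,7) = 602762379967440, S(22,8) = 1142399079991620, S(22,9) = 1241963303533920.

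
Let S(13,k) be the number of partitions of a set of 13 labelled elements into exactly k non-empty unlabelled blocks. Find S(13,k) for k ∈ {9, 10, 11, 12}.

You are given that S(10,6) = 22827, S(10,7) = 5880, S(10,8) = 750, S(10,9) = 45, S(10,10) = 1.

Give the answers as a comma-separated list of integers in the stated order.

359502, 39325, 2431, 78

@11  (11,7):5880·7+22827→63987, (11,8):750·8+5880→11880, (11,9):45·9+750→1155, (11,10):1·10+45→55, (11,11):0·11+1→1
@12  (12,8):11880·8+63987→159027, (12,9):1155·9+11880→22275, (12,10):55·10+1155→1705, (12,11):1·11+55→66, (12,12):0·12+1→1
@13  (13,9):22275·9+159027→359502, (13,10):1705·10+22275→39325, (13,11):66·11+1705→2431, (13,12):1·12+66→78
Read S(13,9) = 359502, S(13,10) = 39325, S(13,11) = 2431, S(13,12) = 78.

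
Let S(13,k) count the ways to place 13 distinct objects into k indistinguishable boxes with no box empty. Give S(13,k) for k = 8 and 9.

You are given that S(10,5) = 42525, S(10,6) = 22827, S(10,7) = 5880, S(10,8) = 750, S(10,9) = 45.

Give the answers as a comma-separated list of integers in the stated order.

1899612, 359502

@11  (11,6):22827·6+42525→179487, (11,7):5880·7+22827→63987, (11,8):750·8+5880→11880, (11,9):45·9+750→1155
@12  (12,7):63987·7+179487→627396, (12,8):11880·8+63987→159027, (12,9):1155·9+11880→22275
@13  (13,8):159027·8+627396→1899612, (13,9):22275·9+159027→359502
Read S(13,8) = 1899612, S(13,9) = 359502.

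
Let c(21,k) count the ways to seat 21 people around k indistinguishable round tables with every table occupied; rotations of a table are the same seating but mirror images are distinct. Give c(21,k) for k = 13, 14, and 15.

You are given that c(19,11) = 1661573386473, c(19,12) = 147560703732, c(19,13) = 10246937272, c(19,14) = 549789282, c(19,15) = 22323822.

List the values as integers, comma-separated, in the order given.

r20: T_20,12=19×147560703732+1661573386473=4465226757381; T_20,13=19×10246937272+147560703732=342252511900; T_20,14=19×549789282+10246937272=20692933630; T_20,15=19×22323822+549789282=973941900
r21: T_21,13=20×342252511900+4465226757381=11310276995381; T_21,14=20×20692933630+342252511900=756111184500; T_21,15=20×973941900+20692933630=40171771630
Read c(21,13) = 11310276995381, c(21,14) = 756111184500, c(21,15) = 40171771630.

11310276995381, 756111184500, 40171771630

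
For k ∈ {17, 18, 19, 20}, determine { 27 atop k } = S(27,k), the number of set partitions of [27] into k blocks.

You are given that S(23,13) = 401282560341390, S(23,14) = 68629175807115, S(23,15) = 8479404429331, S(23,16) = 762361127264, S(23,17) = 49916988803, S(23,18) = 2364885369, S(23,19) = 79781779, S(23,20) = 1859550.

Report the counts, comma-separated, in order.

35569317763922670, 3270191625210510, 229268487458010, 12246296312250

@24  (24,14):68629175807115·14+401282560341390→1362091021641000, (24,15):8479404429331·15+68629175807115→195820242247080, (24,16):762361127264·16+8479404429331→20677182465555, (24,17):49916988803·17+762361127264→1610949936915, (24,18):2364885369·18+49916988803→92484925445, (24,19):79781779·19+2364885369→3880739170, (24,20):1859550·20+79781779→116972779
@25  (25,15):195820242247080·15+1362091021641000→4299394655347200, (25,16):20677182465555·16+195820242247080→526655161695960, (25,17):1610949936915·17+20677182465555→48063331393110, (25,18):92484925445·18+1610949936915→3275678594925, (25,19):3880739170·19+92484925445→166218969675, (25,20):116972779·20+3880739170→6220194750
@26  (26,16):526655161695960·16+4299394655347200→12725877242482560, (26,17):48063331393110·17+526655161695960→1343731795378830, (26,18):3275678594925·18+48063331393110→107025546101760, (26,19):166218969675·19+3275678594925→6433839018750, (26,20):6220194750·20+166218969675→290622864675
@27  (27,17):1343731795378830·17+12725877242482560→35569317763922670, (27,18):107025546101760·18+1343731795378830→3270191625210510, (27,19):6433839018750·19+107025546101760→229268487458010, (27,20):290622864675·20+6433839018750→12246296312250
Read S(27,17) = 35569317763922670, S(27,18) = 3270191625210510, S(27,19) = 229268487458010, S(27,20) = 12246296312250.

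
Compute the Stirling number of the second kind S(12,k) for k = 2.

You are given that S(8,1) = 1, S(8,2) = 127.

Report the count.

2047

[9] T[9,1]:1*1+0=1 · T[9,2]:2*127+1=255
[10] T[10,1]:1*1+0=1 · T[10,2]:2*255+1=511
[11] T[11,1]:1*1+0=1 · T[11,2]:2*511+1=1023
[12] T[12,2]:2*1023+1=2047
Read S(12,2) = 2047.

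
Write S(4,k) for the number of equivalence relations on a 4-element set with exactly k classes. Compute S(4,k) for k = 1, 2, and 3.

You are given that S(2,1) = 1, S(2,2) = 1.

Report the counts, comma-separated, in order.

[3] T[3,1]:1*1+0=1 · T[3,2]:2*1+1=3 · T[3,3]:3*0+1=1
[4] T[4,1]:1*1+0=1 · T[4,2]:2*3+1=7 · T[4,3]:3*1+3=6
Read S(4,1) = 1, S(4,2) = 7, S(4,3) = 6.

1, 7, 6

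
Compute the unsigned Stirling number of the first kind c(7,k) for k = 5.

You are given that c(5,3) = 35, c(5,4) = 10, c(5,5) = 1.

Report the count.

i=6: T(6,4)=35+5·10=85 | T(6,5)=10+5·1=15
i=7: T(7,5)=85+6·15=175
Read c(7,5) = 175.

175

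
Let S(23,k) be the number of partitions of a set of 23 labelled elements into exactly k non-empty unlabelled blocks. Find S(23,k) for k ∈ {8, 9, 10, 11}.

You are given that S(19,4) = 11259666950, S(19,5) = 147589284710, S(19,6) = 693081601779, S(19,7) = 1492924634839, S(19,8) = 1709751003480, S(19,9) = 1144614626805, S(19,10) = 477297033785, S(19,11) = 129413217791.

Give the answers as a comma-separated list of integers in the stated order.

@20  (20,5):147589284710·5+11259666950→749206090500, (20,6):693081601779·6+147589284710→4306078895384, (20,7):1492924634839·7+693081601779→11143554045652, (20,8):1709751003480·8+1492924634839→15170932662679, (20,9):1144614626805·9+1709751003480→12011282644725, (20,10):477297033785·10+1144614626805→5917584964655, (20,11):129413217791·11+477297033785→1900842429486
@21  (21,6):4306078895384·6+749206090500→26585679462804, (21,7):11143554045652·7+4306078895384→82310957214948, (21,8):15170932662679·8+11143554045652→132511015347084, (21,9):12011282644725·9+15170932662679→123272476465204, (21,10):5917584964655·10+12011282644725→71187132291275, (21,11):1900842429486·11+5917584964655→26826851689001
@22  (22,7):82310957214948·7+26585679462804→602762379967440, (22,8):132511015347084·8+82310957214948→1142399079991620, (22,9):123272476465204·9+132511015347084→1241963303533920, (22,10):71187132291275·10+123272476465204→835143799377954, (22,11):26826851689001·11+71187132291275→366282500870286
@23  (23,8):1142399079991620·8+602762379967440→9741955019900400, (23,9):1241963303533920·9+1142399079991620→12320068811796900, (23,10):835143799377954·10+1241963303533920→9593401297313460, (23,11):366282500870286·11+835143799377954→4864251308951100
Read S(23,8) = 9741955019900400, S(23,9) = 12320068811796900, S(23,10) = 9593401297313460, S(23,11) = 4864251308951100.

9741955019900400, 12320068811796900, 9593401297313460, 4864251308951100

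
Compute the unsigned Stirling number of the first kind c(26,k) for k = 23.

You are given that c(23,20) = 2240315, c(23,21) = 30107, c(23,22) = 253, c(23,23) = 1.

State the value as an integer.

4858750

@24  (24,21):30107·23+2240315→2932776, (24,22):253·23+30107→35926, (24,23):1·23+253→276
@25  (25,22):35926·24+2932776→3795000, (25,23):276·24+35926→42550
@26  (26,23):42550·25+3795000→4858750
Read c(26,23) = 4858750.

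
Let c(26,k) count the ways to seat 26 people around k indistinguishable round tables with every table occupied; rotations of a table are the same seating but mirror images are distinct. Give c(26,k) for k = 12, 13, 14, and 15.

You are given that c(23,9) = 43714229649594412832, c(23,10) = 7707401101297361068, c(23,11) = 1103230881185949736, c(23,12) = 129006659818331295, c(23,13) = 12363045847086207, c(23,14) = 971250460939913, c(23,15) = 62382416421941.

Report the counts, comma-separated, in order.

[24] T[24,10]:23*7707401101297361068+43714229649594412832=220984454979433717396 · T[24,11]:23*1103230881185949736+7707401101297361068=33081711368574204996 · T[24,12]:23*129006659818331295+1103230881185949736=4070384057007569521 · T[24,13]:23*12363045847086207+129006659818331295=413356714301314056 · T[24,14]:23*971250460939913+12363045847086207=34701806448704206 · T[24,15]:23*62382416421941+971250460939913=2406046038644556
[25] T[25,11]:24*33081711368574204996+220984454979433717396=1014945527825214637300 · T[25,12]:24*4070384057007569521+33081711368574204996=130770928736755873500 · T[25,13]:24*413356714301314056+4070384057007569521=13990945200239106865 · T[25,14]:24*34701806448704206+413356714301314056=1246200069070215000 · T[25,15]:24*2406046038644556+34701806448704206=92446911376173550
[26] T[26,12]:25*130770928736755873500+1014945527825214637300=4284218746244111474800 · T[26,13]:25*13990945200239106865+130770928736755873500=480544558742733545125 · T[26,14]:25*1246200069070215000+13990945200239106865=45145946926994481865 · T[26,15]:25*92446911376173550+1246200069070215000=3557372853474553750
Read c(26,12) = 4284218746244111474800, c(26,13) = 480544558742733545125, c(26,14) = 45145946926994481865, c(26,15) = 3557372853474553750.

4284218746244111474800, 480544558742733545125, 45145946926994481865, 3557372853474553750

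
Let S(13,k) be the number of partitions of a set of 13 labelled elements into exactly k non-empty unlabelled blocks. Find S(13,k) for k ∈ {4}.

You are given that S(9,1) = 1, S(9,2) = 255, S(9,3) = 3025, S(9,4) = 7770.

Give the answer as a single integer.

row 10: T[10][1]=1·1+0=1  T[10][2]=2·255+1=511  T[10][3]=3·3025+255=9330  T[10][4]=4·7770+3025=34105
row 11: T[11][2]=2·511+1=1023  T[11][3]=3·9330+511=28501  T[11][4]=4·34105+9330=145750
row 12: T[12][3]=3·28501+1023=86526  T[12][4]=4·145750+28501=611501
row 13: T[13][4]=4·611501+86526=2532530
Read S(13,4) = 2532530.

2532530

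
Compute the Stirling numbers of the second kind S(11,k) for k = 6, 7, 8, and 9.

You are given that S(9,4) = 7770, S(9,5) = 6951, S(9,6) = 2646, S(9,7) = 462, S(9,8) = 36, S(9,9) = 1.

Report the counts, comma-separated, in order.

179487, 63987, 11880, 1155

[10] T[10,5]:5*6951+7770=42525 · T[10,6]:6*2646+6951=22827 · T[10,7]:7*462+2646=5880 · T[10,8]:8*36+462=750 · T[10,9]:9*1+36=45
[11] T[11,6]:6*22827+42525=179487 · T[11,7]:7*5880+22827=63987 · T[11,8]:8*750+5880=11880 · T[11,9]:9*45+750=1155
Read S(11,6) = 179487, S(11,7) = 63987, S(11,8) = 11880, S(11,9) = 1155.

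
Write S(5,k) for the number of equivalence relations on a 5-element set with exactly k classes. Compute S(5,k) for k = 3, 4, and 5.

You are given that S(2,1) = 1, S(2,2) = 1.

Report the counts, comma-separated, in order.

25, 10, 1

row 3: T[3][1]=1·1+0=1  T[3][2]=2·1+1=3  T[3][3]=3·0+1=1
row 4: T[4][2]=2·3+1=7  T[4][3]=3·1+3=6  T[4][4]=4·0+1=1
row 5: T[5][3]=3·6+7=25  T[5][4]=4·1+6=10  T[5][5]=5·0+1=1
Read S(5,3) = 25, S(5,4) = 10, S(5,5) = 1.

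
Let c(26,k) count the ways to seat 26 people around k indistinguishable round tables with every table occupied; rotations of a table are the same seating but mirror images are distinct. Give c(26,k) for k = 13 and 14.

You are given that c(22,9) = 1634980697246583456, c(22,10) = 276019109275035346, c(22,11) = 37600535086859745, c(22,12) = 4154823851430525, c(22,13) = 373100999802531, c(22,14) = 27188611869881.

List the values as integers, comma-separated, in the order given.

480544558742733545125, 45145946926994481865

i=23: T(23,10)=1634980697246583456+22·276019109275035346=7707401101297361068 | T(23,11)=276019109275035346+22·37600535086859745=1103230881185949736 | T(23,12)=37600535086859745+22·4154823851430525=129006659818331295 | T(23,13)=4154823851430525+22·373100999802531=12363045847086207 | T(23,14)=373100999802531+22·27188611869881=971250460939913
i=24: T(24,11)=7707401101297361068+23·1103230881185949736=33081711368574204996 | T(24,12)=1103230881185949736+23·129006659818331295=4070384057007569521 | T(24,13)=129006659818331295+23·12363045847086207=413356714301314056 | T(24,14)=12363045847086207+23·971250460939913=34701806448704206
i=25: T(25,12)=33081711368574204996+24·4070384057007569521=130770928736755873500 | T(25,13)=4070384057007569521+24·413356714301314056=13990945200239106865 | T(25,14)=413356714301314056+24·34701806448704206=1246200069070215000
i=26: T(26,13)=130770928736755873500+25·13990945200239106865=480544558742733545125 | T(26,14)=13990945200239106865+25·1246200069070215000=45145946926994481865
Read c(26,13) = 480544558742733545125, c(26,14) = 45145946926994481865.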